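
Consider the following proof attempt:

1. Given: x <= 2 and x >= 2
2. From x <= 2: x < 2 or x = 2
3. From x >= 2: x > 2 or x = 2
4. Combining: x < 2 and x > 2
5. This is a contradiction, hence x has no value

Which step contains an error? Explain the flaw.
Step 4: Combining: x < 2 and x > 2

Step 4 incorrectly combines the conditions. From x <= 2 and x >= 2, the intersection is x = 2. The error treats the 'or' cases as 'and' requirements. The correct conclusion is that x = 2 is the unique solution, not that no solution exists.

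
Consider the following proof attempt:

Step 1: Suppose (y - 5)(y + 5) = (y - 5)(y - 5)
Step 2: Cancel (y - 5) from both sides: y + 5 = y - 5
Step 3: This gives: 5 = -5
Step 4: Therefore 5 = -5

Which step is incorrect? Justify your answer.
Step 2: Cancel (y - 5) from both sides: y + 5 = y - 5

Step 2 cancels (y - 5) from both sides. This is only valid if (y - 5) ≠ 0, i.e., y ≠ 5. When y = 5, both sides equal zero regardless of the other factors. The correct approach requires considering y = 5 as a separate case.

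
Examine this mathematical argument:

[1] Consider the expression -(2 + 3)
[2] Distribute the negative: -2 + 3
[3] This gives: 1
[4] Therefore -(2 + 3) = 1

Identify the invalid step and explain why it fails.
Step 2: Distribute the negative: -2 + 3

Step 2 incorrectly distributes the negative sign. The correct distribution is -(2 + 3) = -2 - 3 = -5. The negative must be applied to both terms, not just the first. The error treats -(2 + 3) as -2 + 3, which equals 1 instead of -5.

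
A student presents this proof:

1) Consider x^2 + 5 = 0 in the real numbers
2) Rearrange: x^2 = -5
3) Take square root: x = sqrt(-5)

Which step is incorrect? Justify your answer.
Step 3: Take square root: x = sqrt(-5)

Step 3 takes the square root of -5, which is negative. In the real number system, the square root of a negative number is undefined. The equation x^2 + 5 = 0 has no real solutions. Square roots of negative numbers only exist in the complex numbers.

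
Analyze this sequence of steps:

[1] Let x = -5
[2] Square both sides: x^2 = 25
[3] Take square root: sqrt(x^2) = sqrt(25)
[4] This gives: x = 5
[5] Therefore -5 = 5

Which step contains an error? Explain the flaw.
Step 4: This gives: x = 5

Step 4 incorrectly states that sqrt(x^2) = x. The correct identity is sqrt(x^2) = |x|. Since x = -5 < 0, we have sqrt(x^2) = |-5| = 5, not x = -5.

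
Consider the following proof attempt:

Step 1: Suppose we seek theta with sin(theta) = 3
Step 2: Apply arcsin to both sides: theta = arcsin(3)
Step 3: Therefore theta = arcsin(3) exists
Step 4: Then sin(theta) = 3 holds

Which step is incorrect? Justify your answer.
Step 2: Apply arcsin to both sides: theta = arcsin(3)

Step 2 applies arcsin to 3. However, arcsin(x) is only defined for x in [-1, 1] because sin(theta) can only produce values in that range. Since |3| > 1, arcsin(3) is undefined. There is no angle whose sine equals 3.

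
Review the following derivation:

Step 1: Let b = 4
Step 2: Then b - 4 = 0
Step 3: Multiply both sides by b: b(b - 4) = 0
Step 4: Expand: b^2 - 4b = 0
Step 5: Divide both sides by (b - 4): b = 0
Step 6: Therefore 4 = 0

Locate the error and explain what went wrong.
Step 5: Divide both sides by (b - 4): b = 0

Step 5 divides both sides by (b - 4). However, since b = 4, we have (b - 4) = 0. Division by zero is undefined, making this step invalid.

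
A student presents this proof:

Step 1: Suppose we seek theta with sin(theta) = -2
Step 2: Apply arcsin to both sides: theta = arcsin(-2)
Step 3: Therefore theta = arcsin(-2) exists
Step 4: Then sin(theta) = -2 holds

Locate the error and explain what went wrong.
Step 2: Apply arcsin to both sides: theta = arcsin(-2)

Step 2 applies arcsin to -2. However, arcsin(x) is only defined for x in [-1, 1] because sin(theta) can only produce values in that range. Since |-2| > 1, arcsin(-2) is undefined. There is no angle whose sine equals -2.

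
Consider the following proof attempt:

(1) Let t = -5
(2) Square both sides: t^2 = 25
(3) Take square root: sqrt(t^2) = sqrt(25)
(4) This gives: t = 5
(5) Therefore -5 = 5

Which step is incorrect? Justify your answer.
Step 4: This gives: t = 5

Step 4 incorrectly states that sqrt(t^2) = t. The correct identity is sqrt(t^2) = |t|. Since t = -5 < 0, we have sqrt(t^2) = |-5| = 5, not t = -5.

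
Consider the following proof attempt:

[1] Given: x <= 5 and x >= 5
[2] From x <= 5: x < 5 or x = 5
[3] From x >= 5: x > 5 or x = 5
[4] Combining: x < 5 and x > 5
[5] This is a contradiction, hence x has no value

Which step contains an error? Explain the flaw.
Step 4: Combining: x < 5 and x > 5

Step 4 incorrectly combines the conditions. From x <= 5 and x >= 5, the intersection is x = 5. The error treats the 'or' cases as 'and' requirements. The correct conclusion is that x = 5 is the unique solution, not that no solution exists.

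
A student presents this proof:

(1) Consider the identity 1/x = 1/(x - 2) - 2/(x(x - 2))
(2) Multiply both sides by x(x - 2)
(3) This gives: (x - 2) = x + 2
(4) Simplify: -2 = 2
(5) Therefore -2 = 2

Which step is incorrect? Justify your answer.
Step 3: This gives: (x - 2) = x + 2

Step 3 makes a sign error when clearing denominators. Multiplying -2/(x(x - 2)) by x(x - 2) gives -2, not +2. The correct result is (x - 2) = x - 2, which is trivially true, not (x - 2) = x + 2. (Step 1 is a valid identity: 1/(x - 2) - 2/(x(x - 2)) = (x - 2)/(x(x - 2)) = 1/x.)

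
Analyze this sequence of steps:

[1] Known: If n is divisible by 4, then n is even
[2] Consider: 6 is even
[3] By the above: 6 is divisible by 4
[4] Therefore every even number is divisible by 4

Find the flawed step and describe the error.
Step 3: By the above: 6 is divisible by 4

Step 3 commits the fallacy of affirming the consequent. The known fact 'divisible by 4 → even' does NOT imply 'even → divisible by 4'. That would be the converse, which is false. For example, 6 is even but 6 ÷ 4 = 1.50, which is not an integer.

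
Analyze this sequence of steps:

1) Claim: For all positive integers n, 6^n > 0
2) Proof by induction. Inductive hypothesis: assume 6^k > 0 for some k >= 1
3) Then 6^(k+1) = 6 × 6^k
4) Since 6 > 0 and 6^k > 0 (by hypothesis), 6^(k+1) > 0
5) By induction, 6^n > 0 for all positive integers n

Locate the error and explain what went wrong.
Step 5: By induction, 6^n > 0 for all positive integers n

Step 5 concludes the proof by induction, but no base case was ever established. A valid induction proof requires: (1) a base case proving 6^1 > 0, and (2) an inductive step showing IF 6^k > 0 THEN 6^(k+1) > 0. Steps 2-4 correctly establish the inductive step, but without the base case the conclusion in step 5 does not follow.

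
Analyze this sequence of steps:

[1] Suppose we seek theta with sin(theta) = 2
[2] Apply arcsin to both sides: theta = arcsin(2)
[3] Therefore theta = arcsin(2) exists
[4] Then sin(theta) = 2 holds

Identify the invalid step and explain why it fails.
Step 2: Apply arcsin to both sides: theta = arcsin(2)

Step 2 applies arcsin to 2. However, arcsin(x) is only defined for x in [-1, 1] because sin(theta) can only produce values in that range. Since |2| > 1, arcsin(2) is undefined. There is no angle whose sine equals 2.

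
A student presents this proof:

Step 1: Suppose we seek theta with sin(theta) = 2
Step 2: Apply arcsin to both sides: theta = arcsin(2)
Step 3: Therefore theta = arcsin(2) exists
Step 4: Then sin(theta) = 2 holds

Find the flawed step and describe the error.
Step 2: Apply arcsin to both sides: theta = arcsin(2)

Step 2 applies arcsin to 2. However, arcsin(x) is only defined for x in [-1, 1] because sin(theta) can only produce values in that range. Since |2| > 1, arcsin(2) is undefined. There is no angle whose sine equals 2.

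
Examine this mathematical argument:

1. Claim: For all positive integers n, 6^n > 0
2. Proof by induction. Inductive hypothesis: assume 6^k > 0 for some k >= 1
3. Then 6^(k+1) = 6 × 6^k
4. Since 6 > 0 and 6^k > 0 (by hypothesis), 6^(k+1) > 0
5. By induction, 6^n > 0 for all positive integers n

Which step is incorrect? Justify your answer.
Step 5: By induction, 6^n > 0 for all positive integers n

Step 5 concludes the proof by induction, but no base case was ever established. A valid induction proof requires: (1) a base case proving 6^1 > 0, and (2) an inductive step showing IF 6^k > 0 THEN 6^(k+1) > 0. Steps 2-4 correctly establish the inductive step, but without the base case the conclusion in step 5 does not follow.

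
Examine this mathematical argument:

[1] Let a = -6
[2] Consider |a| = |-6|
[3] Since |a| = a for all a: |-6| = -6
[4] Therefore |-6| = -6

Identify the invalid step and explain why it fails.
Step 3: Since |a| = a for all a: |-6| = -6

Step 3 incorrectly states that |a| = a for all a. The correct definition is |a| = a when a >= 0, and |a| = -a when a < 0. Since -6 < 0, we have |-6| = -(-6) = 6, not -6.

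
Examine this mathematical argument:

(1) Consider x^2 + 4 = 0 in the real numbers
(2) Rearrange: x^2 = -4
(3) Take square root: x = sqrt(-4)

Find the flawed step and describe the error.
Step 3: Take square root: x = sqrt(-4)

Step 3 takes the square root of -4, which is negative. In the real number system, the square root of a negative number is undefined. The equation x^2 + 4 = 0 has no real solutions. Square roots of negative numbers only exist in the complex numbers.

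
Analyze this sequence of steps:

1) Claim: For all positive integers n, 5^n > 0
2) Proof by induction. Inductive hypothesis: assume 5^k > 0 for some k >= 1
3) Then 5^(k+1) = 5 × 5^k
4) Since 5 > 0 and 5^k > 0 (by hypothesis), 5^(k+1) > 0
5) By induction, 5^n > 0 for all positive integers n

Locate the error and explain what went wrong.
Step 5: By induction, 5^n > 0 for all positive integers n

Step 5 concludes the proof by induction, but no base case was ever established. A valid induction proof requires: (1) a base case proving 5^1 > 0, and (2) an inductive step showing IF 5^k > 0 THEN 5^(k+1) > 0. Steps 2-4 correctly establish the inductive step, but without the base case the conclusion in step 5 does not follow.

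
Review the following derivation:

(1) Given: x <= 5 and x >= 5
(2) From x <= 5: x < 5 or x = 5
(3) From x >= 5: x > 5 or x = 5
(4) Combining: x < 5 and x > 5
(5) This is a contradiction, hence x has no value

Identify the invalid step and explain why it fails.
Step 4: Combining: x < 5 and x > 5

Step 4 incorrectly combines the conditions. From x <= 5 and x >= 5, the intersection is x = 5. The error treats the 'or' cases as 'and' requirements. The correct conclusion is that x = 5 is the unique solution, not that no solution exists.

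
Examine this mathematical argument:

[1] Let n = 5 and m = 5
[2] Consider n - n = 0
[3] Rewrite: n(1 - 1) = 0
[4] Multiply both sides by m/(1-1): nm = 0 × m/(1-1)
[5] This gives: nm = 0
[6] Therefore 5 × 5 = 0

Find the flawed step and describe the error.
Step 4: Multiply both sides by m/(1-1): nm = 0 × m/(1-1)

Step 4 multiplies both sides by m/(1-1). However, 1-1 = 0, so this is multiplication by m/0, which is undefined. We cannot multiply by an undefined expression.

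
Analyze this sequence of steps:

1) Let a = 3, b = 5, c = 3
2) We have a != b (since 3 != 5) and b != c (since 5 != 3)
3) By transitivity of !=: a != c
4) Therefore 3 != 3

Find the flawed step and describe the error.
Step 3: By transitivity of !=: a != c

Step 3 incorrectly applies transitivity to the '!=' relation. Transitivity states: if a R b and b R c, then a R c. However, '!=' is not transitive. Counterexample: 3 != 5 and 5 != 3, but 3 = 3 (both equal 3). Transitivity holds for relations like <, <=, =, but not for !=.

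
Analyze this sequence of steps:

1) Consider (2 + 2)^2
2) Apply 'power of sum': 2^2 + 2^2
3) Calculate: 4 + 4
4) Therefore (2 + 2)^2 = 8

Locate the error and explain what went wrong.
Step 2: Apply 'power of sum': 2^2 + 2^2

Step 2 incorrectly applies a non-existent rule '(a+b)^n = a^n + b^n'. This is false in general. The correct expansion uses the binomial theorem. The actual value is (2 + 2)^2 = 4^2 = 16, not 8.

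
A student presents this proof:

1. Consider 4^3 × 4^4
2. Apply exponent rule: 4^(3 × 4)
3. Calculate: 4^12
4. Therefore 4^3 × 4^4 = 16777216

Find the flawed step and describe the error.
Step 2: Apply exponent rule: 4^(3 × 4)

Step 2 incorrectly states that a^b × a^c = a^(b×c). The correct rule is a^b × a^c = a^(b+c). The actual value is 4^3 × 4^4 = 4^7 = 16384, not 4^12 = 16777216.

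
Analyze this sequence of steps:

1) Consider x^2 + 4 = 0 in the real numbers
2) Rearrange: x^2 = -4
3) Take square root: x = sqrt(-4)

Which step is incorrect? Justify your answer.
Step 3: Take square root: x = sqrt(-4)

Step 3 takes the square root of -4, which is negative. In the real number system, the square root of a negative number is undefined. The equation x^2 + 4 = 0 has no real solutions. Square roots of negative numbers only exist in the complex numbers.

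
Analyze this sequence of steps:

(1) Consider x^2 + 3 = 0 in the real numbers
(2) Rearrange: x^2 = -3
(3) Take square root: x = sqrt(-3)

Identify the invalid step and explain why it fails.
Step 3: Take square root: x = sqrt(-3)

Step 3 takes the square root of -3, which is negative. In the real number system, the square root of a negative number is undefined. The equation x^2 + 3 = 0 has no real solutions. Square roots of negative numbers only exist in the complex numbers.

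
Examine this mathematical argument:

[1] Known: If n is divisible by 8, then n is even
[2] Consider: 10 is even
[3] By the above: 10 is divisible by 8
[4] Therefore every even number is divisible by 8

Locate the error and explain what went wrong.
Step 3: By the above: 10 is divisible by 8

Step 3 commits the fallacy of affirming the consequent. The known fact 'divisible by 8 → even' does NOT imply 'even → divisible by 8'. That would be the converse, which is false. For example, 10 is even but 10 ÷ 8 = 1.25, which is not an integer.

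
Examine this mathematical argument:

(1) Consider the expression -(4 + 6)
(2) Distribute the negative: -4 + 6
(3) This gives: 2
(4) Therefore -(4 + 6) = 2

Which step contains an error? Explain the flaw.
Step 2: Distribute the negative: -4 + 6

Step 2 incorrectly distributes the negative sign. The correct distribution is -(4 + 6) = -4 - 6 = -10. The negative must be applied to both terms, not just the first. The error treats -(4 + 6) as -4 + 6, which equals 2 instead of -10.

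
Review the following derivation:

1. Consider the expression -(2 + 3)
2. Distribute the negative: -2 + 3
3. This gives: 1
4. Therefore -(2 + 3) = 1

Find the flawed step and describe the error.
Step 2: Distribute the negative: -2 + 3

Step 2 incorrectly distributes the negative sign. The correct distribution is -(2 + 3) = -2 - 3 = -5. The negative must be applied to both terms, not just the first. The error treats -(2 + 3) as -2 + 3, which equals 1 instead of -5.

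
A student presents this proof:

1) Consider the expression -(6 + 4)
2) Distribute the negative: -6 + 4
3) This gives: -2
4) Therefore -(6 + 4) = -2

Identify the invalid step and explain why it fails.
Step 2: Distribute the negative: -6 + 4

Step 2 incorrectly distributes the negative sign. The correct distribution is -(6 + 4) = -6 - 4 = -10. The negative must be applied to both terms, not just the first. The error treats -(6 + 4) as -6 + 4, which equals -2 instead of -10.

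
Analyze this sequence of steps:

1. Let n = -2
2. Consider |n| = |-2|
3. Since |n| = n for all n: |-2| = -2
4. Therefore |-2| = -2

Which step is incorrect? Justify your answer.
Step 3: Since |n| = n for all n: |-2| = -2

Step 3 incorrectly states that |n| = n for all n. The correct definition is |n| = n when n >= 0, and |n| = -n when n < 0. Since -2 < 0, we have |-2| = -(-2) = 2, not -2.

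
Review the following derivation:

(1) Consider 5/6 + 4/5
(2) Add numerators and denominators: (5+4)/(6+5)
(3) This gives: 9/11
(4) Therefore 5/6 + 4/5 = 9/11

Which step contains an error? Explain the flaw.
Step 2: Add numerators and denominators: (5+4)/(6+5)

Step 2 incorrectly adds fractions by separately adding numerators and denominators. This is wrong. The correct method requires a common denominator: 5/6 + 4/5 = (5×5 + 4×6)/(6×5) = 49/30 = 49/30. The method used gives 9/11, which is different.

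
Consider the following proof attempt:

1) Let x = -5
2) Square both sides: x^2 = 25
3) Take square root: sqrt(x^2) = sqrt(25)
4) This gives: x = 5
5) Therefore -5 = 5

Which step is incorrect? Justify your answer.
Step 4: This gives: x = 5

Step 4 incorrectly states that sqrt(x^2) = x. The correct identity is sqrt(x^2) = |x|. Since x = -5 < 0, we have sqrt(x^2) = |-5| = 5, not x = -5.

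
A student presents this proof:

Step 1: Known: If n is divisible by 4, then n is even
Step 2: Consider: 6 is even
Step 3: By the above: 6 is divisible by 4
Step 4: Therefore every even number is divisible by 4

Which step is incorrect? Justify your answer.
Step 3: By the above: 6 is divisible by 4

Step 3 commits the fallacy of affirming the consequent. The known fact 'divisible by 4 → even' does NOT imply 'even → divisible by 4'. That would be the converse, which is false. For example, 6 is even but 6 ÷ 4 = 1.50, which is not an integer.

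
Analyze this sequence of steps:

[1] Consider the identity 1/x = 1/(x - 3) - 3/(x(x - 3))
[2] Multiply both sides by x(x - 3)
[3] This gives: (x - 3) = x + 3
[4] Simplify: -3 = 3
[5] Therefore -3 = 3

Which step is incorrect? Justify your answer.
Step 3: This gives: (x - 3) = x + 3

Step 3 makes a sign error when clearing denominators. Multiplying -3/(x(x - 3)) by x(x - 3) gives -3, not +3. The correct result is (x - 3) = x - 3, which is trivially true, not (x - 3) = x + 3. (Step 1 is a valid identity: 1/(x - 3) - 3/(x(x - 3)) = (x - 3)/(x(x - 3)) = 1/x.)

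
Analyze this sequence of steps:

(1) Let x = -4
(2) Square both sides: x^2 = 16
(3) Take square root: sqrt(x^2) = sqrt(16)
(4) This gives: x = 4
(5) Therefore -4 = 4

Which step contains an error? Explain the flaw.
Step 4: This gives: x = 4

Step 4 incorrectly states that sqrt(x^2) = x. The correct identity is sqrt(x^2) = |x|. Since x = -4 < 0, we have sqrt(x^2) = |-4| = 4, not x = -4.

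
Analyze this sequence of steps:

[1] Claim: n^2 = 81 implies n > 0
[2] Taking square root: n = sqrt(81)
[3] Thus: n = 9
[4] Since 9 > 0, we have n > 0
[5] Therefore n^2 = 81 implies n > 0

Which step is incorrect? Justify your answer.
Step 2: Taking square root: n = sqrt(81)

Step 2 takes the square root and assumes the positive root only. The equation n^2 = 81 actually has two solutions: n = 9 and n = -9. The proof silently assumes n > 0 without justification, then uses this assumption to conclude n > 0, which is circular. The counterexample n = -9 shows the claim is false.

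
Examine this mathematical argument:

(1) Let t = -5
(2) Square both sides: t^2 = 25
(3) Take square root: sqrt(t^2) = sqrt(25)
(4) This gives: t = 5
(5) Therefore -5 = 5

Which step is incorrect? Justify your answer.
Step 4: This gives: t = 5

Step 4 incorrectly states that sqrt(t^2) = t. The correct identity is sqrt(t^2) = |t|. Since t = -5 < 0, we have sqrt(t^2) = |-5| = 5, not t = -5.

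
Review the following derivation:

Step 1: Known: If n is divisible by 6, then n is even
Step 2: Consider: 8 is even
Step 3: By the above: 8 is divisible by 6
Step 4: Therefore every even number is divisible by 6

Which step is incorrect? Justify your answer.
Step 3: By the above: 8 is divisible by 6

Step 3 commits the fallacy of affirming the consequent. The known fact 'divisible by 6 → even' does NOT imply 'even → divisible by 6'. That would be the converse, which is false. For example, 8 is even but 8 ÷ 6 = 1.33, which is not an integer.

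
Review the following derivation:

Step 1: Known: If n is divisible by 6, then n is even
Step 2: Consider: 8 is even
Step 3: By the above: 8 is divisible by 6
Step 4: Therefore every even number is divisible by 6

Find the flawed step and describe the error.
Step 3: By the above: 8 is divisible by 6

Step 3 commits the fallacy of affirming the consequent. The known fact 'divisible by 6 → even' does NOT imply 'even → divisible by 6'. That would be the converse, which is false. For example, 8 is even but 8 ÷ 6 = 1.33, which is not an integer.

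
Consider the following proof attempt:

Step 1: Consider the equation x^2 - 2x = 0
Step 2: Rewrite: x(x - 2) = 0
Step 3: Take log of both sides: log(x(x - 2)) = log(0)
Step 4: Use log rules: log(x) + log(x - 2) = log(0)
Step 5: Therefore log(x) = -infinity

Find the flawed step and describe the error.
Step 3: Take log of both sides: log(x(x - 2)) = log(0)

Step 3 takes the logarithm of both sides, resulting in log(0) on the right side. The logarithm is only defined for positive numbers; log(0) is undefined (approaches negative infinity). This operation is invalid.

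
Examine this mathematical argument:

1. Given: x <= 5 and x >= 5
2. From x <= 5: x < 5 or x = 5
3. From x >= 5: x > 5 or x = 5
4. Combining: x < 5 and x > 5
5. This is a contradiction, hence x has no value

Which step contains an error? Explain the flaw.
Step 4: Combining: x < 5 and x > 5

Step 4 incorrectly combines the conditions. From x <= 5 and x >= 5, the intersection is x = 5. The error treats the 'or' cases as 'and' requirements. The correct conclusion is that x = 5 is the unique solution, not that no solution exists.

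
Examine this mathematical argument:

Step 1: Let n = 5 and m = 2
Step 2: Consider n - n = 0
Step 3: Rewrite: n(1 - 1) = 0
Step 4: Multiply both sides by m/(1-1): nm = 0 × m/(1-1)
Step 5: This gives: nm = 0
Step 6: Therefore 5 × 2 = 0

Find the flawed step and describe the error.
Step 4: Multiply both sides by m/(1-1): nm = 0 × m/(1-1)

Step 4 multiplies both sides by m/(1-1). However, 1-1 = 0, so this is multiplication by m/0, which is undefined. We cannot multiply by an undefined expression.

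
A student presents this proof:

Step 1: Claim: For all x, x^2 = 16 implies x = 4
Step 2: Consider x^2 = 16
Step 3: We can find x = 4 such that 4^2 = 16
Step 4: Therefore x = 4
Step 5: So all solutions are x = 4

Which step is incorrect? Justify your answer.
Step 4: Therefore x = 4

Step 4 incorrectly concludes that x = 4 is the only solution. The proof shows that x = 4 is A solution (existence), but does not show it is the ONLY solution (uniqueness). In fact, x = -4 is also a solution since (-4)^2 = 16. Finding one solution doesn't prove there are no others.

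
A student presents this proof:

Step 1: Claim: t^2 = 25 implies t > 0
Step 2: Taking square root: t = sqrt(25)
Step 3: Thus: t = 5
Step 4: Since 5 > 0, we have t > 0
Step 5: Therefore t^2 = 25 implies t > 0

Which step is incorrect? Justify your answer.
Step 2: Taking square root: t = sqrt(25)

Step 2 takes the square root and assumes the positive root only. The equation t^2 = 25 actually has two solutions: t = 5 and t = -5. The proof silently assumes t > 0 without justification, then uses this assumption to conclude t > 0, which is circular. The counterexample t = -5 shows the claim is false.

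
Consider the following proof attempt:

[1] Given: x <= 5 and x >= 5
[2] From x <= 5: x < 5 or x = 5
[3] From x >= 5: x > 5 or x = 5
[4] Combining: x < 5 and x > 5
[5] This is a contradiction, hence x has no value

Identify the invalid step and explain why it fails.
Step 4: Combining: x < 5 and x > 5

Step 4 incorrectly combines the conditions. From x <= 5 and x >= 5, the intersection is x = 5. The error treats the 'or' cases as 'and' requirements. The correct conclusion is that x = 5 is the unique solution, not that no solution exists.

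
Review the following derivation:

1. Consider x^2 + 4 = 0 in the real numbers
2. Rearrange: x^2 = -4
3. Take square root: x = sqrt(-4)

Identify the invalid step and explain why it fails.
Step 3: Take square root: x = sqrt(-4)

Step 3 takes the square root of -4, which is negative. In the real number system, the square root of a negative number is undefined. The equation x^2 + 4 = 0 has no real solutions. Square roots of negative numbers only exist in the complex numbers.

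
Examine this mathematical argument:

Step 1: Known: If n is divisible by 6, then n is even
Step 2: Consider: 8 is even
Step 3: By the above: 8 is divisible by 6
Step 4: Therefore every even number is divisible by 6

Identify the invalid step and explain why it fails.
Step 3: By the above: 8 is divisible by 6

Step 3 commits the fallacy of affirming the consequent. The known fact 'divisible by 6 → even' does NOT imply 'even → divisible by 6'. That would be the converse, which is false. For example, 8 is even but 8 ÷ 6 = 1.33, which is not an integer.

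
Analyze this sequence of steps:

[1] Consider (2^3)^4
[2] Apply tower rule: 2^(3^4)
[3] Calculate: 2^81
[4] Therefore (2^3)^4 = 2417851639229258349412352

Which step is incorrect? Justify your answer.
Step 2: Apply tower rule: 2^(3^4)

Step 2 incorrectly states that (a^b)^c = a^(b^c). The correct rule is (a^b)^c = a^(b×c). The actual value is (2^3)^4 = 2^12 = 4096, not 2^81 = 2417851639229258349412352.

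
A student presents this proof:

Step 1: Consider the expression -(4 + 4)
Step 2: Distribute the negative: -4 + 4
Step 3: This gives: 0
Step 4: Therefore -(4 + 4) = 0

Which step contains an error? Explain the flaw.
Step 2: Distribute the negative: -4 + 4

Step 2 incorrectly distributes the negative sign. The correct distribution is -(4 + 4) = -4 - 4 = -8. The negative must be applied to both terms, not just the first. The error treats -(4 + 4) as -4 + 4, which equals 0 instead of -8.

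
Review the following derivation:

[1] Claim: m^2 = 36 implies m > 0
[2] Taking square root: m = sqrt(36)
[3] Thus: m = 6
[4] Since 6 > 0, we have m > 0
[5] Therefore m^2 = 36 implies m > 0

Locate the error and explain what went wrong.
Step 2: Taking square root: m = sqrt(36)

Step 2 takes the square root and assumes the positive root only. The equation m^2 = 36 actually has two solutions: m = 6 and m = -6. The proof silently assumes m > 0 without justification, then uses this assumption to conclude m > 0, which is circular. The counterexample m = -6 shows the claim is false.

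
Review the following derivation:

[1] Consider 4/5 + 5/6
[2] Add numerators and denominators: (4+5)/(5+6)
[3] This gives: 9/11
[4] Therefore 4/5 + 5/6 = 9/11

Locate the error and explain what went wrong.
Step 2: Add numerators and denominators: (4+5)/(5+6)

Step 2 incorrectly adds fractions by separately adding numerators and denominators. This is wrong. The correct method requires a common denominator: 4/5 + 5/6 = (4×6 + 5×5)/(5×6) = 49/30 = 49/30. The method used gives 9/11, which is different.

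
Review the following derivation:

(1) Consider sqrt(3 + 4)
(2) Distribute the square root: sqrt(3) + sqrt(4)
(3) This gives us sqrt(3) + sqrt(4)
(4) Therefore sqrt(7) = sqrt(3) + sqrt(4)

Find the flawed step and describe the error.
Step 2: Distribute the square root: sqrt(3) + sqrt(4)

Step 2 incorrectly 'distributes' the square root over addition. The square root function does not distribute: sqrt(a + b) ≠ sqrt(a) + sqrt(b). In fact, sqrt(3 + 4) = sqrt(7) ≈ 2.6458, while sqrt(3) + sqrt(4) ≈ 3.7321.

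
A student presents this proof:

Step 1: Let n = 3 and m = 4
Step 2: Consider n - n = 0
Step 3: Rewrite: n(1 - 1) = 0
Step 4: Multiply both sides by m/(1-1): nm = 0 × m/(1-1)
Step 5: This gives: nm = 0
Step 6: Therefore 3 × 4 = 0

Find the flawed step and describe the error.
Step 4: Multiply both sides by m/(1-1): nm = 0 × m/(1-1)

Step 4 multiplies both sides by m/(1-1). However, 1-1 = 0, so this is multiplication by m/0, which is undefined. We cannot multiply by an undefined expression.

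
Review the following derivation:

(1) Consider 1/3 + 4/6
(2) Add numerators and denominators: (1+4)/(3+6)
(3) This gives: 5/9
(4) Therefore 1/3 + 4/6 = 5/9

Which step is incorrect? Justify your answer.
Step 2: Add numerators and denominators: (1+4)/(3+6)

Step 2 incorrectly adds fractions by separately adding numerators and denominators. This is wrong. The correct method requires a common denominator: 1/3 + 4/6 = (1×6 + 4×3)/(3×6) = 18/18 = 1. The method used gives 5/9, which is different.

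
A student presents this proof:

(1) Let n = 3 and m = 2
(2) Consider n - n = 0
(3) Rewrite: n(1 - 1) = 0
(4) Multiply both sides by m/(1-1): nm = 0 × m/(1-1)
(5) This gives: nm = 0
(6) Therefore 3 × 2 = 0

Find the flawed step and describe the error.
Step 4: Multiply both sides by m/(1-1): nm = 0 × m/(1-1)

Step 4 multiplies both sides by m/(1-1). However, 1-1 = 0, so this is multiplication by m/0, which is undefined. We cannot multiply by an undefined expression.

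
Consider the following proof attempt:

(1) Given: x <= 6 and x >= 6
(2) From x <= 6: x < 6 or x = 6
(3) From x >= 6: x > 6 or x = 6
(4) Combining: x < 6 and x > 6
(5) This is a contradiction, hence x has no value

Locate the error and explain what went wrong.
Step 4: Combining: x < 6 and x > 6

Step 4 incorrectly combines the conditions. From x <= 6 and x >= 6, the intersection is x = 6. The error treats the 'or' cases as 'and' requirements. The correct conclusion is that x = 6 is the unique solution, not that no solution exists.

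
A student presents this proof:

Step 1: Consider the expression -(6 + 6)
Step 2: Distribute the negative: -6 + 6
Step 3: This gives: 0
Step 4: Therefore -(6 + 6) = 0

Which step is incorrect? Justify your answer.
Step 2: Distribute the negative: -6 + 6

Step 2 incorrectly distributes the negative sign. The correct distribution is -(6 + 6) = -6 - 6 = -12. The negative must be applied to both terms, not just the first. The error treats -(6 + 6) as -6 + 6, which equals 0 instead of -12.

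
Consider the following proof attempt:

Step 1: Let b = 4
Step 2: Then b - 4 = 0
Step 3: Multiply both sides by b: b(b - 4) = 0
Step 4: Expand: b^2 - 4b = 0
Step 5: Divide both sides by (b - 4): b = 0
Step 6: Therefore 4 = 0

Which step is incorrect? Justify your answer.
Step 5: Divide both sides by (b - 4): b = 0

Step 5 divides both sides by (b - 4). However, since b = 4, we have (b - 4) = 0. Division by zero is undefined, making this step invalid.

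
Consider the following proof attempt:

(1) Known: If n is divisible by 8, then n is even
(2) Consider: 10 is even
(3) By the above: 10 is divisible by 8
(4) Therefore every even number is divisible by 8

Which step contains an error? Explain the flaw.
Step 3: By the above: 10 is divisible by 8

Step 3 commits the fallacy of affirming the consequent. The known fact 'divisible by 8 → even' does NOT imply 'even → divisible by 8'. That would be the converse, which is false. For example, 10 is even but 10 ÷ 8 = 1.25, which is not an integer.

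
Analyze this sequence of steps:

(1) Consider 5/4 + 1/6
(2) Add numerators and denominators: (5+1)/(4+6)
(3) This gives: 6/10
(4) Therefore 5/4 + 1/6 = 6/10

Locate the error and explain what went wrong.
Step 2: Add numerators and denominators: (5+1)/(4+6)

Step 2 incorrectly adds fractions by separately adding numerators and denominators. This is wrong. The correct method requires a common denominator: 5/4 + 1/6 = (5×6 + 1×4)/(4×6) = 34/24 = 17/12. The method used gives 6/10, which is different.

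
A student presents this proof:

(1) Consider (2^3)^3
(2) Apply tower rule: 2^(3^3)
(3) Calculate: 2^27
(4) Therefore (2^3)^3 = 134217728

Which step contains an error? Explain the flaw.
Step 2: Apply tower rule: 2^(3^3)

Step 2 incorrectly states that (a^b)^c = a^(b^c). The correct rule is (a^b)^c = a^(b×c). The actual value is (2^3)^3 = 2^9 = 512, not 2^27 = 134217728.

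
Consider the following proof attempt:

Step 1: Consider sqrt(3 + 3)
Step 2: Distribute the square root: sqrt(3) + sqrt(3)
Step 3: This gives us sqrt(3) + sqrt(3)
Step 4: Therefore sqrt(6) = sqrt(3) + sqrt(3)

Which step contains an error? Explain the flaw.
Step 2: Distribute the square root: sqrt(3) + sqrt(3)

Step 2 incorrectly 'distributes' the square root over addition. The square root function does not distribute: sqrt(a + b) ≠ sqrt(a) + sqrt(b). In fact, sqrt(3 + 3) = sqrt(6) ≈ 2.4495, while sqrt(3) + sqrt(3) ≈ 3.4641.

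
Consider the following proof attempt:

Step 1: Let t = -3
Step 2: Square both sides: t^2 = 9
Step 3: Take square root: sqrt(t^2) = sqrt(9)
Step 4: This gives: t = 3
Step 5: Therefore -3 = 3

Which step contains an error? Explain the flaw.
Step 4: This gives: t = 3

Step 4 incorrectly states that sqrt(t^2) = t. The correct identity is sqrt(t^2) = |t|. Since t = -3 < 0, we have sqrt(t^2) = |-3| = 3, not t = -3.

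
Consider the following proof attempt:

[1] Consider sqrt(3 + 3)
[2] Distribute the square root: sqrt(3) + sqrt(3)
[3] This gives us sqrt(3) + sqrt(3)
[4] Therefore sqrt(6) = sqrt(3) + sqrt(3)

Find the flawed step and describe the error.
Step 2: Distribute the square root: sqrt(3) + sqrt(3)

Step 2 incorrectly 'distributes' the square root over addition. The square root function does not distribute: sqrt(a + b) ≠ sqrt(a) + sqrt(b). In fact, sqrt(3 + 3) = sqrt(6) ≈ 2.4495, while sqrt(3) + sqrt(3) ≈ 3.4641.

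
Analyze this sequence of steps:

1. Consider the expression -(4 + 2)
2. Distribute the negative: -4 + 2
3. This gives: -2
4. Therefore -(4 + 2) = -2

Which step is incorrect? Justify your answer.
Step 2: Distribute the negative: -4 + 2

Step 2 incorrectly distributes the negative sign. The correct distribution is -(4 + 2) = -4 - 2 = -6. The negative must be applied to both terms, not just the first. The error treats -(4 + 2) as -4 + 2, which equals -2 instead of -6.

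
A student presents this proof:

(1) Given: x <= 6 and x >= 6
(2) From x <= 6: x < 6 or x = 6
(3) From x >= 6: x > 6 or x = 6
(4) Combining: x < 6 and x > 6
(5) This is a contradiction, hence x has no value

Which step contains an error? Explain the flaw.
Step 4: Combining: x < 6 and x > 6

Step 4 incorrectly combines the conditions. From x <= 6 and x >= 6, the intersection is x = 6. The error treats the 'or' cases as 'and' requirements. The correct conclusion is that x = 6 is the unique solution, not that no solution exists.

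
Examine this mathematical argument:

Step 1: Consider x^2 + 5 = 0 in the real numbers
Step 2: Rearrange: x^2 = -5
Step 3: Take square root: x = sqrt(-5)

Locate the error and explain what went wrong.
Step 3: Take square root: x = sqrt(-5)

Step 3 takes the square root of -5, which is negative. In the real number system, the square root of a negative number is undefined. The equation x^2 + 5 = 0 has no real solutions. Square roots of negative numbers only exist in the complex numbers.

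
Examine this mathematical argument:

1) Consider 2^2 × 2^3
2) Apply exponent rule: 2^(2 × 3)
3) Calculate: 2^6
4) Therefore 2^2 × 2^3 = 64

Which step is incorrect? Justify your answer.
Step 2: Apply exponent rule: 2^(2 × 3)

Step 2 incorrectly states that a^b × a^c = a^(b×c). The correct rule is a^b × a^c = a^(b+c). The actual value is 2^2 × 2^3 = 2^5 = 32, not 2^6 = 64.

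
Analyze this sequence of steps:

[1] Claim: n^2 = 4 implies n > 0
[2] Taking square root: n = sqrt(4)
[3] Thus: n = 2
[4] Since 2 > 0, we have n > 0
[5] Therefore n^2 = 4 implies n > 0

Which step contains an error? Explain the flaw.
Step 2: Taking square root: n = sqrt(4)

Step 2 takes the square root and assumes the positive root only. The equation n^2 = 4 actually has two solutions: n = 2 and n = -2. The proof silently assumes n > 0 without justification, then uses this assumption to conclude n > 0, which is circular. The counterexample n = -2 shows the claim is false.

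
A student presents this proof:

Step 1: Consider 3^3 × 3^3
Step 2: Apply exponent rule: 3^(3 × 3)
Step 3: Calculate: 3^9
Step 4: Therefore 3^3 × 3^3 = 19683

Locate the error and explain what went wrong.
Step 2: Apply exponent rule: 3^(3 × 3)

Step 2 incorrectly states that a^b × a^c = a^(b×c). The correct rule is a^b × a^c = a^(b+c). The actual value is 3^3 × 3^3 = 3^6 = 729, not 3^9 = 19683.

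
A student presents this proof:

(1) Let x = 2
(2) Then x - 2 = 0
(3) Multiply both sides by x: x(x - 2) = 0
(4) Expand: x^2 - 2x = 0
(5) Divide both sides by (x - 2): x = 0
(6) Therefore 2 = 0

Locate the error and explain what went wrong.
Step 5: Divide both sides by (x - 2): x = 0

Step 5 divides both sides by (x - 2). However, since x = 2, we have (x - 2) = 0. Division by zero is undefined, making this step invalid.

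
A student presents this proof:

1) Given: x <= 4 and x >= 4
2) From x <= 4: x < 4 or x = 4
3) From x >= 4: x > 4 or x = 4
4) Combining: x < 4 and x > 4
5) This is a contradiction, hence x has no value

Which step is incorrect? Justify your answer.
Step 4: Combining: x < 4 and x > 4

Step 4 incorrectly combines the conditions. From x <= 4 and x >= 4, the intersection is x = 4. The error treats the 'or' cases as 'and' requirements. The correct conclusion is that x = 4 is the unique solution, not that no solution exists.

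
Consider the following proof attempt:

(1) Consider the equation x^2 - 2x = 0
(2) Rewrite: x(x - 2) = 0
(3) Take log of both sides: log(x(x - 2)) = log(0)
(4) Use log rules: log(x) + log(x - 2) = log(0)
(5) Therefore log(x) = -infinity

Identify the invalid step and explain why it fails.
Step 3: Take log of both sides: log(x(x - 2)) = log(0)

Step 3 takes the logarithm of both sides, resulting in log(0) on the right side. The logarithm is only defined for positive numbers; log(0) is undefined (approaches negative infinity). This operation is invalid.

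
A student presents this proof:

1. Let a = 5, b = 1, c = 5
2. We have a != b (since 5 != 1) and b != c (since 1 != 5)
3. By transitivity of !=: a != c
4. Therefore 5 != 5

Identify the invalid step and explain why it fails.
Step 3: By transitivity of !=: a != c

Step 3 incorrectly applies transitivity to the '!=' relation. Transitivity states: if a R b and b R c, then a R c. However, '!=' is not transitive. Counterexample: 5 != 1 and 1 != 5, but 5 = 5 (both equal 5). Transitivity holds for relations like <, <=, =, but not for !=.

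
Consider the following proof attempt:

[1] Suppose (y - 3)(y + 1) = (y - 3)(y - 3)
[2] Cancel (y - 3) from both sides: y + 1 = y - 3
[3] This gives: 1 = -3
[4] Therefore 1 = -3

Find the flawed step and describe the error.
Step 2: Cancel (y - 3) from both sides: y + 1 = y - 3

Step 2 cancels (y - 3) from both sides. This is only valid if (y - 3) ≠ 0, i.e., y ≠ 3. When y = 3, both sides equal zero regardless of the other factors. The correct approach requires considering y = 3 as a separate case.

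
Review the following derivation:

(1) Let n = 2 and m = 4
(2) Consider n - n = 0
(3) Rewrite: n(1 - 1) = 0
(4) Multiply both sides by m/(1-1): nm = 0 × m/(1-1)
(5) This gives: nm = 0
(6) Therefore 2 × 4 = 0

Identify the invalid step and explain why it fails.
Step 4: Multiply both sides by m/(1-1): nm = 0 × m/(1-1)

Step 4 multiplies both sides by m/(1-1). However, 1-1 = 0, so this is multiplication by m/0, which is undefined. We cannot multiply by an undefined expression.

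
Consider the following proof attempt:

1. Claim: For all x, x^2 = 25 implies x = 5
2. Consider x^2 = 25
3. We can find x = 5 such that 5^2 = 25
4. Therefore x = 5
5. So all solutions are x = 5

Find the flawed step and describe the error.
Step 4: Therefore x = 5

Step 4 incorrectly concludes that x = 5 is the only solution. The proof shows that x = 5 is A solution (existence), but does not show it is the ONLY solution (uniqueness). In fact, x = -5 is also a solution since (-5)^2 = 25. Finding one solution doesn't prove there are no others.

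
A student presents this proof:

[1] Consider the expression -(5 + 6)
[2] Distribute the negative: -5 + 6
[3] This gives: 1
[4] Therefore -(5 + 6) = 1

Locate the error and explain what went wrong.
Step 2: Distribute the negative: -5 + 6

Step 2 incorrectly distributes the negative sign. The correct distribution is -(5 + 6) = -5 - 6 = -11. The negative must be applied to both terms, not just the first. The error treats -(5 + 6) as -5 + 6, which equals 1 instead of -11.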